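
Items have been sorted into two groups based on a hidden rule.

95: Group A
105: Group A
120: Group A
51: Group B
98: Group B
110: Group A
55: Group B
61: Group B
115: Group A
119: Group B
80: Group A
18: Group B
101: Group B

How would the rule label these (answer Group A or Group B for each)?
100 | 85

The common property of the 'Group A' items is: multiple of 5 AND at least 61. No 'Group B' item has it.
100: 100 = 5·20, 100 ≥ 61 — has this property, so Group A.
85: 85 = 5·17, 85 ≥ 61 — has this property, so Group A.

Group A, Group A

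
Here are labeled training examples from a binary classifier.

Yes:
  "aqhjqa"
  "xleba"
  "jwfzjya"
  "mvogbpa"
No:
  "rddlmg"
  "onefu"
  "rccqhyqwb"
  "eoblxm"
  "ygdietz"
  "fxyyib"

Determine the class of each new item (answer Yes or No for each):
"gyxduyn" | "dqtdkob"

No, No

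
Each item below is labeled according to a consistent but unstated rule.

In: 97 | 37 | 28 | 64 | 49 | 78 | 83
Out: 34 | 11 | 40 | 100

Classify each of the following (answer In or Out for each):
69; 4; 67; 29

In, Out, In, In

Rule: digit sum ≥ 8. This holds for each 'In' example and fails for each 'Out' one.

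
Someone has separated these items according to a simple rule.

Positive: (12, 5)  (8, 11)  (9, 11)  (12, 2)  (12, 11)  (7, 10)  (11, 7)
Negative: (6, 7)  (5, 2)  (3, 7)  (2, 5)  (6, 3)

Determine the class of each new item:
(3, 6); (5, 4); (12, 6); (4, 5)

Negative, Negative, Positive, Negative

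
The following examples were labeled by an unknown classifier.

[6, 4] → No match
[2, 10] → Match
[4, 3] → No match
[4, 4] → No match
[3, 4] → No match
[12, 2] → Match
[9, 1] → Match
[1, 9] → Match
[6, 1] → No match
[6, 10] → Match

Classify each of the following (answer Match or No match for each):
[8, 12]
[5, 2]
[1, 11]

Rule: max ≥ 9. This holds for each 'Match' example and fails for each 'No match' one.
[8, 12]: Match (max 12).
[5, 2]: No match (max 5).
[1, 11]: Match (max 11).

Match, No match, Match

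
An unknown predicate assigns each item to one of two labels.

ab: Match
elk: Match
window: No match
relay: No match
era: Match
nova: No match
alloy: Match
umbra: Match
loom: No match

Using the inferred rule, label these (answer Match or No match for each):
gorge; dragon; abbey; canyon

One predicate separates the groups cleanly: starts with a vowel.

No match, No match, Match, No match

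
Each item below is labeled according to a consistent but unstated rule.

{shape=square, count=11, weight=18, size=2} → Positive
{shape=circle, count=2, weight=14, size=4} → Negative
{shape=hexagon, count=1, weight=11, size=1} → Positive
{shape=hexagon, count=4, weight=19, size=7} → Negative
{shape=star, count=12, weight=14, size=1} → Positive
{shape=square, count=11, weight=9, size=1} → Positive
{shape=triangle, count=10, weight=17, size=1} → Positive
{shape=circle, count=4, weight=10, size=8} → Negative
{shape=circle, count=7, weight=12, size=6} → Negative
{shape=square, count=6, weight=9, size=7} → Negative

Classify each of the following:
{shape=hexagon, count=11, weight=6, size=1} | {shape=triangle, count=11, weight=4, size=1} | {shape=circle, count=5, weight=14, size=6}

Positive, Positive, Negative

All 'Positive' examples share one property — size ≤ 2 — and every 'Negative' example lacks it.
{shape=hexagon, count=11, weight=6, size=1} — size = 1, hence Positive.
{shape=triangle, count=11, weight=4, size=1} — size = 1, hence Positive.
{shape=circle, count=5, weight=14, size=6} — size = 6, hence Negative.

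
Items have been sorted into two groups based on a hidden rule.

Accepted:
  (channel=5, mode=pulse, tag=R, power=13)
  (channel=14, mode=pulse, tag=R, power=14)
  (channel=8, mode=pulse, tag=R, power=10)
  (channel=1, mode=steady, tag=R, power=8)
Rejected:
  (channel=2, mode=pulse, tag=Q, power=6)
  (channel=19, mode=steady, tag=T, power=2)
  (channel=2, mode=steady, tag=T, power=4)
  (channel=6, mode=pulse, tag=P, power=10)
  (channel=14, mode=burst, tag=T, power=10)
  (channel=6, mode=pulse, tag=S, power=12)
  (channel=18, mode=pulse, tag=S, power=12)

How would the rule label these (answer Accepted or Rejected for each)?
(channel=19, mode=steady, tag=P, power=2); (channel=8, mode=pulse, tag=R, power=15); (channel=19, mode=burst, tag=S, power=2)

Rejected, Accepted, Rejected

Comparing the two groups points to one rule — tag is R.
(channel=19, mode=steady, tag=P, power=2): tag is P — does not satisfy this, so Rejected. (channel=8, mode=pulse, tag=R, power=15): tag is R — passes, so Accepted. (channel=19, mode=burst, tag=S, power=2): tag is S — does not satisfy this, so Rejected.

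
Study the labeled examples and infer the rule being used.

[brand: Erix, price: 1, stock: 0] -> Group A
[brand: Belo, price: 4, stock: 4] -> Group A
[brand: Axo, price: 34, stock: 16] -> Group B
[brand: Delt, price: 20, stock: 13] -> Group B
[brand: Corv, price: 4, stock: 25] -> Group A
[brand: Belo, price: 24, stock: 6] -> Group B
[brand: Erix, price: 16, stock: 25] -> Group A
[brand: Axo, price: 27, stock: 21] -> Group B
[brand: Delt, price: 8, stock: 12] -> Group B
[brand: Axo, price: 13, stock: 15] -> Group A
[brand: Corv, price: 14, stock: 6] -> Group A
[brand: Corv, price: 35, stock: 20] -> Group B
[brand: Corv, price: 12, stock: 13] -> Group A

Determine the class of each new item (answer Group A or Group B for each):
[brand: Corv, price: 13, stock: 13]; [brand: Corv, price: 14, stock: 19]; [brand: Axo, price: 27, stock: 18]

Group A, Group A, Group B

A rule that fits every label: price ≠ 8 AND price ≤ 16 — true of each 'Group A' example, false of each 'Group B' one.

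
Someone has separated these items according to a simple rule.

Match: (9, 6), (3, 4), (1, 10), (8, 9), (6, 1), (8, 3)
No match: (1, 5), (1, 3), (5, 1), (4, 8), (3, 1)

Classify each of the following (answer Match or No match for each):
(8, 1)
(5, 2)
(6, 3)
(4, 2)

'Match' ⟺ sum is odd.

Match, Match, Match, No match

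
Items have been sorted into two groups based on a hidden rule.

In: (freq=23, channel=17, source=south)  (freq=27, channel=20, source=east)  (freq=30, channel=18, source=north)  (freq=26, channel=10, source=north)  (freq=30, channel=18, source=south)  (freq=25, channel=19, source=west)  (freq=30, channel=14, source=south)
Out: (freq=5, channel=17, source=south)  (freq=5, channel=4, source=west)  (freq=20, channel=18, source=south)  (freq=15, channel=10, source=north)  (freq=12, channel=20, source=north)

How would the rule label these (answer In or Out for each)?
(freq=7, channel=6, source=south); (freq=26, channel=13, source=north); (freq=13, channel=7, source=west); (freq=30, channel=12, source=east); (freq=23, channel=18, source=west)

Out, In, Out, In, In

The common property of the 'In' items is: freq ≥ 23. No 'Out' item has it.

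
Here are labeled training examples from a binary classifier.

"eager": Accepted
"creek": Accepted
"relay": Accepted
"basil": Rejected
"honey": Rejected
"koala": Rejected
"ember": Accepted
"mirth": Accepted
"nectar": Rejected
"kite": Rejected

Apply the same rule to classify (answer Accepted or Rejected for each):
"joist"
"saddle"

Rejected, Rejected

Rule: odd length AND contains 'r'. This holds for each 'Accepted' example and fails for each 'Rejected' one.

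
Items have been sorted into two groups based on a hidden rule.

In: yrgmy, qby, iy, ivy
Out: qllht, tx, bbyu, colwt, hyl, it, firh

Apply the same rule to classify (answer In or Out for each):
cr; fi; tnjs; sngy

Out, Out, Out, In

The distinguishing property — ends with 'y' — holds for all the 'In' cases and none of the 'Out' cases.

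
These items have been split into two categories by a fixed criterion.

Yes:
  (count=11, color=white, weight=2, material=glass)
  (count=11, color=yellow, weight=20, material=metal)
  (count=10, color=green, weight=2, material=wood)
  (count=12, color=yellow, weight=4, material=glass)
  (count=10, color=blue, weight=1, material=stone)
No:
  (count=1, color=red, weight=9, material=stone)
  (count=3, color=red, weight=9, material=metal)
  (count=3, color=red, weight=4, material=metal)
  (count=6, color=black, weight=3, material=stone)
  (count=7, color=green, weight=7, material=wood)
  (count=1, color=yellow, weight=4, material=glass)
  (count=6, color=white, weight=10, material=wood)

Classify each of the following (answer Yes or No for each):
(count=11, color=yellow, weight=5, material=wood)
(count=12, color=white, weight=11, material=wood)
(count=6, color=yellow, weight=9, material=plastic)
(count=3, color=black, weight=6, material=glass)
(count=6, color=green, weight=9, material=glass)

'Yes' ⟺ count ≥ 10.
(count=11, color=yellow, weight=5, material=wood) → count = 11 → Yes.
(count=12, color=white, weight=11, material=wood) → count = 12 → Yes.
(count=6, color=yellow, weight=9, material=plastic) → count = 6 → No.
(count=3, color=black, weight=6, material=glass) → count = 3 → No.
(count=6, color=green, weight=9, material=glass) → count = 6 → No.

Yes, Yes, No, No, No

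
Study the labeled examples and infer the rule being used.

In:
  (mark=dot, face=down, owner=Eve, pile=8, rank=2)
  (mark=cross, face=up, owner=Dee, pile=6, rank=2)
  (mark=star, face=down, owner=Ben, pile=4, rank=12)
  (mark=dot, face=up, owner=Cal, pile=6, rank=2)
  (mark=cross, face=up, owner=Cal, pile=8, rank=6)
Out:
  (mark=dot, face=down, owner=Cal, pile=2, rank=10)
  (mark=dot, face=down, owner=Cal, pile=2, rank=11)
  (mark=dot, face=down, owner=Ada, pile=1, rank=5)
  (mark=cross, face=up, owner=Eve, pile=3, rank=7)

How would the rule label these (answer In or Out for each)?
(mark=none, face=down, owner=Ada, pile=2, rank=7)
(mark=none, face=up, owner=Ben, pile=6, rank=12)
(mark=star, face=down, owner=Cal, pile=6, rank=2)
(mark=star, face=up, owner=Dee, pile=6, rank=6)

The distinguishing property — pile ≥ 4 — holds for all the 'In' cases and none of the 'Out' cases.
(mark=none, face=down, owner=Ada, pile=2, rank=7): Out (pile = 2).
(mark=none, face=up, owner=Ben, pile=6, rank=12): In (pile = 6).
(mark=star, face=down, owner=Cal, pile=6, rank=2): In (pile = 6).
(mark=star, face=up, owner=Dee, pile=6, rank=6): In (pile = 6).

Out, In, In, In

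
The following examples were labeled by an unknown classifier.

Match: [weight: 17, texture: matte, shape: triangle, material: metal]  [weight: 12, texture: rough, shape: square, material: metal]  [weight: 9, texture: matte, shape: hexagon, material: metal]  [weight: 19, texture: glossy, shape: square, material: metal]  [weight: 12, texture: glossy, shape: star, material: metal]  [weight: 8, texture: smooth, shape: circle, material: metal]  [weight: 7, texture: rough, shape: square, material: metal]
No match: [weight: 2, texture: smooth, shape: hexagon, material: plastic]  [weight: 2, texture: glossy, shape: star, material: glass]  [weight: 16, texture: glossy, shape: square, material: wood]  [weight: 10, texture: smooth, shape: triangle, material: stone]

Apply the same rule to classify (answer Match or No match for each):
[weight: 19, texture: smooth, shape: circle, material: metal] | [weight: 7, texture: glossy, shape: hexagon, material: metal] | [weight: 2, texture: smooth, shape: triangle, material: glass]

Match, Match, No match

The distinguishing property — material is metal — holds for all the 'Match' cases and none of the 'No match' cases.
[weight: 19, texture: smooth, shape: circle, material: metal] → material is metal → Match.
[weight: 7, texture: glossy, shape: hexagon, material: metal] → material is metal → Match.
[weight: 2, texture: smooth, shape: triangle, material: glass] → material is glass → No match.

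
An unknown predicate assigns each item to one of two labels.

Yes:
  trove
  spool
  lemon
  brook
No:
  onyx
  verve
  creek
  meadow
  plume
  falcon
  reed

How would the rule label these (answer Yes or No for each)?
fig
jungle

No, No

A rule that fits every label: odd length AND contains 'o' — true of each 'Yes' example, false of each 'No' one.
No: fig, since length 3, no 'o'.
No: jungle, since length 6, no 'o'.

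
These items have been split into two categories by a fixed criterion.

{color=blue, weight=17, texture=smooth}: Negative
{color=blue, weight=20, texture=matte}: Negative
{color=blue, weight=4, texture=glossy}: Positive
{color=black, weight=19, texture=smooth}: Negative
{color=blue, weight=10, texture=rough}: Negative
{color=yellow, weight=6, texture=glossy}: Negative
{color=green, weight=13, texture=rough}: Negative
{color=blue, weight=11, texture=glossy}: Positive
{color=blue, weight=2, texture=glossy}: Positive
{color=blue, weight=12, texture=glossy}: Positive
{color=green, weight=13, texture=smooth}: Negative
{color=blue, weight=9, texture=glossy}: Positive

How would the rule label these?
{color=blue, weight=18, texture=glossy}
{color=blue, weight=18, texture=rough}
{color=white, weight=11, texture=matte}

Positive, Negative, Negative

Every 'Positive' example satisfies: color is blue AND texture is glossy. None of the 'Negative' examples do.
Positive: {color=blue, weight=18, texture=glossy}, since color is blue, texture is glossy.
Negative: {color=blue, weight=18, texture=rough}, since color is blue, texture is rough.
Negative: {color=white, weight=11, texture=matte}, since color is white, texture is matte.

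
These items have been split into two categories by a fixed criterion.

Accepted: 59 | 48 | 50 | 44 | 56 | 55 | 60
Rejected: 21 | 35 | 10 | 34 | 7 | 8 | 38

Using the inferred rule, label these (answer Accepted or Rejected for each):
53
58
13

Accepted, Accepted, Rejected

'Accepted' ⟺ at least 44.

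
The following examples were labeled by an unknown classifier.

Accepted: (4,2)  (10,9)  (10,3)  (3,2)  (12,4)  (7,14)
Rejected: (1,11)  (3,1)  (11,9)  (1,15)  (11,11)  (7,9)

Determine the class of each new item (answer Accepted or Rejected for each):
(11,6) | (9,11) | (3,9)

Accepted, Rejected, Rejected

The common property of the 'Accepted' items is: product is even. No 'Rejected' item has it.
(11,6): 11·6 = 66, fits → Accepted.
(9,11): 9·11 = 99, doesn't qualify → Rejected.
(3,9): 3·9 = 27, doesn't qualify → Rejected.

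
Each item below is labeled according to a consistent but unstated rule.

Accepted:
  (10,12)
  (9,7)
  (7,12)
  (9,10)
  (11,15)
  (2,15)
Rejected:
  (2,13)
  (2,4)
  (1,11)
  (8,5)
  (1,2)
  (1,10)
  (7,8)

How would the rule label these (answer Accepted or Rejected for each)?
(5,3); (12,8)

Rejected, Accepted

Rule: sum ≥ 16. This holds for each 'Accepted' example and fails for each 'Rejected' one.
Rejected: (5,3), since 5+3 = 8.
Accepted: (12,8), since 12+8 = 20.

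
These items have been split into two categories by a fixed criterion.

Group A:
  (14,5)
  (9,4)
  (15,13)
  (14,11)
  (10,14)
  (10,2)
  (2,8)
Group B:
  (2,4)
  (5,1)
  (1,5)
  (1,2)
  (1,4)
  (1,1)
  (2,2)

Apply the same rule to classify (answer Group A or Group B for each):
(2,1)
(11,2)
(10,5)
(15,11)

Group B, Group A, Group A, Group A

A rule that fits every label: sum ≥ 10 — true of each 'Group A' example, false of each 'Group B' one.
(2,1) — 2+1 = 3, hence Group B.
(11,2) — 11+2 = 13, hence Group A.
(10,5) — 10+5 = 15, hence Group A.
(15,11) — 15+11 = 26, hence Group A.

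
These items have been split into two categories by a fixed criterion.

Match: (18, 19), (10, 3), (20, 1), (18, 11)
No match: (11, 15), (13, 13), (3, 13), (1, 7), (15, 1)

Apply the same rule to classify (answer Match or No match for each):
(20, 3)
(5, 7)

The common property of the 'Match' items is: sum is odd. No 'No match' item has it.
(20, 3) — 20+3 = 23, hence Match. (5, 7) — 5+7 = 12, hence No match.

Match, No match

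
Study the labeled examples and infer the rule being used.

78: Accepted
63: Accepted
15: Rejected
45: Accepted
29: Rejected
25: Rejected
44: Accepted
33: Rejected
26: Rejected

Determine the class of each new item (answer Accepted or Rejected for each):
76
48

Rule: at least 44. This holds for each 'Accepted' example and fails for each 'Rejected' one.
76 — 76 ≥ 44, hence Accepted.
48 — 48 ≥ 44, hence Accepted.

Accepted, Accepted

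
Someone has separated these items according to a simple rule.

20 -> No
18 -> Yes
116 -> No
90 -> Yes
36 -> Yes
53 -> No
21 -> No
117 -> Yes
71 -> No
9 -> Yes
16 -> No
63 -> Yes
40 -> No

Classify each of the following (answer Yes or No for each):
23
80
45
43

No, No, Yes, No

Every 'Yes' example satisfies: multiple of 9. None of the 'No' examples do.
No: 23, since 23 = 9·2 + 5. No: 80, since 80 = 9·8 + 8. Yes: 45, since 45 = 9·5. No: 43, since 43 = 9·4 + 7.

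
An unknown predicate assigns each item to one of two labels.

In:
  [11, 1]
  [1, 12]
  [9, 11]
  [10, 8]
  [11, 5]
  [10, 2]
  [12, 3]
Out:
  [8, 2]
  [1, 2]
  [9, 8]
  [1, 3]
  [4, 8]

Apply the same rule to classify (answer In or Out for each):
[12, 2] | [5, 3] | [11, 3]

In, Out, In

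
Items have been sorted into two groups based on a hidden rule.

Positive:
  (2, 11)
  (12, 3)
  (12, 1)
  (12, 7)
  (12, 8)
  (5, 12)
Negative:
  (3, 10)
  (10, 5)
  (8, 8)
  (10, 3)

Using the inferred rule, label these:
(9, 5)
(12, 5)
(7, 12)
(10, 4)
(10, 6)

A rule that fits every label: max ≥ 11 — true of each 'Positive' example, false of each 'Negative' one.
Negative: (9, 5), since max 9. Positive: (12, 5), since max 12. Positive: (7, 12), since max 12. Negative: (10, 4), since max 10. Negative: (10, 6), since max 10.

Negative, Positive, Positive, Negative, Negative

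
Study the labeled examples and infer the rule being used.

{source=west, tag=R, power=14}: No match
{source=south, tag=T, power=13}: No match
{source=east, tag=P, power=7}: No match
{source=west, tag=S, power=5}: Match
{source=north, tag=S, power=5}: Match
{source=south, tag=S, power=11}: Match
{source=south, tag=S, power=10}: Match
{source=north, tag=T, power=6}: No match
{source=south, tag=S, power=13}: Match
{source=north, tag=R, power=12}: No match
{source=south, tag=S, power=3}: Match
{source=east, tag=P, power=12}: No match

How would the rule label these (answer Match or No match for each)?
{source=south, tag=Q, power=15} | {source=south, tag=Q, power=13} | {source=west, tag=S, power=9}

No match, No match, Match

One predicate separates the groups cleanly: tag is S.
No match: {source=south, tag=Q, power=15}, since tag is Q.
No match: {source=south, tag=Q, power=13}, since tag is Q.
Match: {source=west, tag=S, power=9}, since tag is S.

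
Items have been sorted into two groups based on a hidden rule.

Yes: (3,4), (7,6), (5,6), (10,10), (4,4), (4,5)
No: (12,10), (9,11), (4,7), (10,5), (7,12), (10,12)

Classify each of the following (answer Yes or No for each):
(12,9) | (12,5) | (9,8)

No, No, Yes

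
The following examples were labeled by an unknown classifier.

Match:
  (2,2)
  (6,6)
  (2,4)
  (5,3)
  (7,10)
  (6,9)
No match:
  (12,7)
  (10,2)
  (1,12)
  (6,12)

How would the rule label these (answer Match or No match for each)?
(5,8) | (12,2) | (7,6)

All 'Match' examples share one property — |first − second| ≤ 3 — and every 'No match' example lacks it.

Match, No match, Match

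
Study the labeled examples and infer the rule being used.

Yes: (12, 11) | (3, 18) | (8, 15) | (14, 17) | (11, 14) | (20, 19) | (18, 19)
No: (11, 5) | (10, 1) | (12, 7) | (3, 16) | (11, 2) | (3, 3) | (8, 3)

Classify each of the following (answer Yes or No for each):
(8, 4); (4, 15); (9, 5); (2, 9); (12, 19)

No, No, No, No, Yes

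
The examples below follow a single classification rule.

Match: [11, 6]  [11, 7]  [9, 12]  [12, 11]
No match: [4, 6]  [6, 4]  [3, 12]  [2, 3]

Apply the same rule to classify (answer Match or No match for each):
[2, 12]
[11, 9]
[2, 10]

No match, Match, No match

The simplest hypothesis consistent with all the labels is: sum ≥ 17.
[2, 12]: No match (2+12 = 14).
[11, 9]: Match (11+9 = 20).
[2, 10]: No match (2+10 = 12).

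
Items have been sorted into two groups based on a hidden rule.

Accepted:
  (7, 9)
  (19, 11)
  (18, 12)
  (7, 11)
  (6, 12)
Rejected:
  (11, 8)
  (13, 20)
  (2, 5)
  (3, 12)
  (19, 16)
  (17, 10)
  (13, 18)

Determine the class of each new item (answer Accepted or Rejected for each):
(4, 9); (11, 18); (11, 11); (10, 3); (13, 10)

Rejected, Rejected, Accepted, Rejected, Rejected

The distinguishing property — sum is even — holds for all the 'Accepted' cases and none of the 'Rejected' cases.
(4, 9): 4+9 = 13 — lacks this property, so Rejected.
(11, 18): 11+18 = 29 — lacks this property, so Rejected.
(11, 11): 11+11 = 22 — satisfies this, so Accepted.
(10, 3): 10+3 = 13 — lacks this property, so Rejected.
(13, 10): 13+10 = 23 — lacks this property, so Rejected.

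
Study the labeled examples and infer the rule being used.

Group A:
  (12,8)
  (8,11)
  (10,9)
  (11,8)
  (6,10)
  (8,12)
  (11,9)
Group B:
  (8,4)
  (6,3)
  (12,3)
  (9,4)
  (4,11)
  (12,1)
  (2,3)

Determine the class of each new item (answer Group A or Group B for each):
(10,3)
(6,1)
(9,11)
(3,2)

Group B, Group B, Group A, Group B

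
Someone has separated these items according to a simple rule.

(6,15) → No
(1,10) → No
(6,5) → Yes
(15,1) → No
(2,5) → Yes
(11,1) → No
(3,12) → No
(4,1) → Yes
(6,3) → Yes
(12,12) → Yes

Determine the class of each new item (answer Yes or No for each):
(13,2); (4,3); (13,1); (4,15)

Rule: |first − second| ≤ 3. This holds for each 'Yes' example and fails for each 'No' one.

No, Yes, No, No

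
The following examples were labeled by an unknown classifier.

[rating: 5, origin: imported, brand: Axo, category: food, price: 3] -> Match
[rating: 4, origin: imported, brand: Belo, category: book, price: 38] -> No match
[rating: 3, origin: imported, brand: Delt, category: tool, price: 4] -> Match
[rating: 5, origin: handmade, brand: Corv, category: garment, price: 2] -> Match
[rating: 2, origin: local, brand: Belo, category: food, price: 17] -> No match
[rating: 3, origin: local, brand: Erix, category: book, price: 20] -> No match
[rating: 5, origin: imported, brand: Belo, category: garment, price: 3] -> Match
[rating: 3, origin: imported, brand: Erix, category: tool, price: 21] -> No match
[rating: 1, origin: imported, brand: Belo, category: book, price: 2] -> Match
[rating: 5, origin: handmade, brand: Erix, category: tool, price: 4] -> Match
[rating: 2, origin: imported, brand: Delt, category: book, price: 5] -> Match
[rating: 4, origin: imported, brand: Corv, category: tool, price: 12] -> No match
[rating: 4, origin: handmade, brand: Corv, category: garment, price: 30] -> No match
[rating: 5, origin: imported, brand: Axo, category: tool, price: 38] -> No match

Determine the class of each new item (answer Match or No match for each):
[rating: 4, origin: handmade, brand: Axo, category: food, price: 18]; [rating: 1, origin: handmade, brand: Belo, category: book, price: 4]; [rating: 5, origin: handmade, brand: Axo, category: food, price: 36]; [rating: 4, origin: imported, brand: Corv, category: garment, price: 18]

No match, Match, No match, No match

The rule appears to be: price ≤ 5.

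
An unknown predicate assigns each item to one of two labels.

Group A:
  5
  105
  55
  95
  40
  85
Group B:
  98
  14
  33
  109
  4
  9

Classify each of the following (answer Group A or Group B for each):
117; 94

The rule appears to be: multiple of 5.
117 → 117 = 5·23 + 2 → Group B.
94 → 94 = 5·18 + 4 → Group B.

Group B, Group B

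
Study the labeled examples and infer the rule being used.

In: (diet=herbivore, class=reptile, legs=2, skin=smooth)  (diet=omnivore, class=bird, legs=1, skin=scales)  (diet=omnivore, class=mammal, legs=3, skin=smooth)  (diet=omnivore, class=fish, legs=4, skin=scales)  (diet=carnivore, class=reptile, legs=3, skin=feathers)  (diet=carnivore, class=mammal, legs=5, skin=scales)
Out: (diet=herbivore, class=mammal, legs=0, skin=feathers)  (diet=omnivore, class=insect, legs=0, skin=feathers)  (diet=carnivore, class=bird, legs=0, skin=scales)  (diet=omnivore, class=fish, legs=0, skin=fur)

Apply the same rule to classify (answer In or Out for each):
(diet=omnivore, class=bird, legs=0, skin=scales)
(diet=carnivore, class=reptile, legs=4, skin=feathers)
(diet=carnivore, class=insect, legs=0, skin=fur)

'In' ⟺ legs ≥ 1.

Out, In, Out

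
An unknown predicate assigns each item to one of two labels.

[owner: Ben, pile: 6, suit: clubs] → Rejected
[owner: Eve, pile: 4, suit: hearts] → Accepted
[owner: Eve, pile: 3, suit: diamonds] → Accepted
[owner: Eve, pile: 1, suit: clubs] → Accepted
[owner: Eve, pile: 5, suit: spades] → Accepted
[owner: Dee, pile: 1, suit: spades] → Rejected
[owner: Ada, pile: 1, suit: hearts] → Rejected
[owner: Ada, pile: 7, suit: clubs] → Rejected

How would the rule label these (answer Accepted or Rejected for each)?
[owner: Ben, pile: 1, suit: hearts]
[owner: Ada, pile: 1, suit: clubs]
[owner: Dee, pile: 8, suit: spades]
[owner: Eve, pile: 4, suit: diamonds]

The classifier is using: owner is Eve.
Rejected: [owner: Ben, pile: 1, suit: hearts], since owner is Ben.
Rejected: [owner: Ada, pile: 1, suit: clubs], since owner is Ada.
Rejected: [owner: Dee, pile: 8, suit: spades], since owner is Dee.
Accepted: [owner: Eve, pile: 4, suit: diamonds], since owner is Eve.

Rejected, Rejected, Rejected, Accepted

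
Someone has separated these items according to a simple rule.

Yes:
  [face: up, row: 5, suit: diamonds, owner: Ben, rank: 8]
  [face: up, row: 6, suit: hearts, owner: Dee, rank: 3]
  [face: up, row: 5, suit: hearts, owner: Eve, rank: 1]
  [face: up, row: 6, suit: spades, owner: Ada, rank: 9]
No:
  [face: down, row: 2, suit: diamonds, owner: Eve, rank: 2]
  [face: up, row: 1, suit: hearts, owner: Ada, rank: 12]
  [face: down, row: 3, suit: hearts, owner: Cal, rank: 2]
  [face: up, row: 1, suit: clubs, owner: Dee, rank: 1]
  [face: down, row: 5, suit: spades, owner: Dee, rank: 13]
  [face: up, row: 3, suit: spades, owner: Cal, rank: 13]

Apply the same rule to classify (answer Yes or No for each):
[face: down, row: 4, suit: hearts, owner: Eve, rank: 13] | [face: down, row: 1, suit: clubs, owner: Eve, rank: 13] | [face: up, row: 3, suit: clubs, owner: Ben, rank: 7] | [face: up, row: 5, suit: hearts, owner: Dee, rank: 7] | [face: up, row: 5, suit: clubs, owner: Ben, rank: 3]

The classifier is using: face is up AND row ≥ 5.
[face: down, row: 4, suit: hearts, owner: Eve, rank: 13]: No (face is down, row = 4). [face: down, row: 1, suit: clubs, owner: Eve, rank: 13]: No (face is down, row = 1). [face: up, row: 3, suit: clubs, owner: Ben, rank: 7]: No (face is up, row = 3). [face: up, row: 5, suit: hearts, owner: Dee, rank: 7]: Yes (face is up, row = 5). [face: up, row: 5, suit: clubs, owner: Ben, rank: 3]: Yes (face is up, row = 5).

No, No, No, Yes, Yes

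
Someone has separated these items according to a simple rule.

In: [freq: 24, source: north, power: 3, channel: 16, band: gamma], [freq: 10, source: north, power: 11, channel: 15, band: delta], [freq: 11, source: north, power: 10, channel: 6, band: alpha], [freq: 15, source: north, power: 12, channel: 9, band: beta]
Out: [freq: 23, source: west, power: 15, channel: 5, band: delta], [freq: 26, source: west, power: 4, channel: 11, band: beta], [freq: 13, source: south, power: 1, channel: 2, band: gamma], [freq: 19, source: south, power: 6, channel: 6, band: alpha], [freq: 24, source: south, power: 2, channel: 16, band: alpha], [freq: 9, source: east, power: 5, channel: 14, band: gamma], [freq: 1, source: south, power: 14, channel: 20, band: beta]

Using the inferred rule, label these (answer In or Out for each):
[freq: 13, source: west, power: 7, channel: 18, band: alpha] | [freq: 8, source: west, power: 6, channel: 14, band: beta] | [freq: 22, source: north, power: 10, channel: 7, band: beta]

Out, Out, In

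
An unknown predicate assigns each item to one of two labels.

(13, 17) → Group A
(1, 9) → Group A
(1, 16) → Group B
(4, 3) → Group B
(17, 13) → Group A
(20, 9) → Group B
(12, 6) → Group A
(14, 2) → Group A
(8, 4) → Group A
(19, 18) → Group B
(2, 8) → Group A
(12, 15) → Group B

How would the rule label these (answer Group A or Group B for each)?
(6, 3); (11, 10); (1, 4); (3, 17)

'Group A' ⟺ sum is even.

Group B, Group B, Group B, Group A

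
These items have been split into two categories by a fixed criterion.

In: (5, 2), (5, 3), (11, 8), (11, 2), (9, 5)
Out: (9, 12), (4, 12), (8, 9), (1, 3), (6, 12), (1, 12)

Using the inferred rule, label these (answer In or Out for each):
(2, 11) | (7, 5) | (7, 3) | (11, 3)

Out, In, In, In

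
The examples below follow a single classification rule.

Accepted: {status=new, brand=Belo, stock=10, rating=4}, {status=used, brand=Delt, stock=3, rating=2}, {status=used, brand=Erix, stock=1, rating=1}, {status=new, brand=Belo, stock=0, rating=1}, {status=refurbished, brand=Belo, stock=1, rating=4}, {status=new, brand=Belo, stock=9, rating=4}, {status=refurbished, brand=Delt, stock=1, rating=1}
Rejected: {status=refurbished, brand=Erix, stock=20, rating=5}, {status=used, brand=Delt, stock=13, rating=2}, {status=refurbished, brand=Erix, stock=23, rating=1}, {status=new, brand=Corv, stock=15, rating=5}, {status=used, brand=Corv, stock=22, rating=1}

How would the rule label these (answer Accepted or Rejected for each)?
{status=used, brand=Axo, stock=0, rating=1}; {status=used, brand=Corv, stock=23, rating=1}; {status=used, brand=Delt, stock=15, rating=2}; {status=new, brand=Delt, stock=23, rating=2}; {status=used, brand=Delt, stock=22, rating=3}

The pattern is that an item is 'Accepted' exactly when: stock ≤ 10.
{status=used, brand=Axo, stock=0, rating=1} — stock = 0, hence Accepted.
{status=used, brand=Corv, stock=23, rating=1} — stock = 23, hence Rejected.
{status=used, brand=Delt, stock=15, rating=2} — stock = 15, hence Rejected.
{status=new, brand=Delt, stock=23, rating=2} — stock = 23, hence Rejected.
{status=used, brand=Delt, stock=22, rating=3} — stock = 22, hence Rejected.

Accepted, Rejected, Rejected, Rejected, Rejected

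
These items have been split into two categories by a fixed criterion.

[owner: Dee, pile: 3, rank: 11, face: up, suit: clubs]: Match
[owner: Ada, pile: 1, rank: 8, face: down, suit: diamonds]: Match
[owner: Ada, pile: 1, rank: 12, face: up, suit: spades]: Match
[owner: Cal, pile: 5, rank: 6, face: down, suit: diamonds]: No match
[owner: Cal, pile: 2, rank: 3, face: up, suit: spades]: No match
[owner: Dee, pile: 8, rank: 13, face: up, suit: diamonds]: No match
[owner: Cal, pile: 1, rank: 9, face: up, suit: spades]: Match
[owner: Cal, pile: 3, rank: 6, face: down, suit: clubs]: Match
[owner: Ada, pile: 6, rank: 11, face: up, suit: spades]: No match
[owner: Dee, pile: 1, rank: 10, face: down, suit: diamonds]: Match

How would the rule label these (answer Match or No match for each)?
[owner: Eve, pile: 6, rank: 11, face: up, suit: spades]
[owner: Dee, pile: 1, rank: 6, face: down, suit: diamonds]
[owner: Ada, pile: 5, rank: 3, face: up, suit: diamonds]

The classifier is using: rank ≥ 6 AND pile ≤ 3.
[owner: Eve, pile: 6, rank: 11, face: up, suit: spades]: No match (rank = 11, pile = 6).
[owner: Dee, pile: 1, rank: 6, face: down, suit: diamonds]: Match (rank = 6, pile = 1).
[owner: Ada, pile: 5, rank: 3, face: up, suit: diamonds]: No match (rank = 3, pile = 5).

No match, Match, No match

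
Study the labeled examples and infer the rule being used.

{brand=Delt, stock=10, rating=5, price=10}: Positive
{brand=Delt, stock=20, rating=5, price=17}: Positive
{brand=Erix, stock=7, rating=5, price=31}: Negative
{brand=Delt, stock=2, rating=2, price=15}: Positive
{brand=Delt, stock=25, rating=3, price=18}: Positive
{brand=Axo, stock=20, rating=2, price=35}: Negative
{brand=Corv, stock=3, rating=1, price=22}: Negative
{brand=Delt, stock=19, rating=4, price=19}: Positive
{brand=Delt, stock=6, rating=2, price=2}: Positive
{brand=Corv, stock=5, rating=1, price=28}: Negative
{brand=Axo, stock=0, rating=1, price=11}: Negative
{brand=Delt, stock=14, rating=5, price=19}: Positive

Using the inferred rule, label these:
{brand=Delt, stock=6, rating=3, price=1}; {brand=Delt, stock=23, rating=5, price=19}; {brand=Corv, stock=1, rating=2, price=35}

Positive, Positive, Negative

Every 'Positive' example satisfies: brand is Delt. None of the 'Negative' examples do.
{brand=Delt, stock=6, rating=3, price=1}: brand is Delt, fits → Positive.
{brand=Delt, stock=23, rating=5, price=19}: brand is Delt, fits → Positive.
{brand=Corv, stock=1, rating=2, price=35}: brand is Corv, does not satisfy this → Negative.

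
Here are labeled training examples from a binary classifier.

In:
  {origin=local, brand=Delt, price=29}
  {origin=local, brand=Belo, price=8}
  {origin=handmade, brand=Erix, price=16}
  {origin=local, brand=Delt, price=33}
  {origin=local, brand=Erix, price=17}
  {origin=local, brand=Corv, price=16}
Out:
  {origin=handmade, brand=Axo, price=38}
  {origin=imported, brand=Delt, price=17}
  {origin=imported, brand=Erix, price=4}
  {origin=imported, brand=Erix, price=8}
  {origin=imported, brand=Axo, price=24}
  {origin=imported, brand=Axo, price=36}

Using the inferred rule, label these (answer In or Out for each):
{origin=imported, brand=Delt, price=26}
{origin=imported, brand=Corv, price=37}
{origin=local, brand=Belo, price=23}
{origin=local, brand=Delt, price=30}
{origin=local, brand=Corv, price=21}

Every 'In' example satisfies: origin is local OR price = 16. None of the 'Out' examples do.
{origin=imported, brand=Delt, price=26}: origin is imported, price = 26 — doesn't match, so Out. {origin=imported, brand=Corv, price=37}: origin is imported, price = 37 — doesn't match, so Out. {origin=local, brand=Belo, price=23}: origin is local, price = 23 — satisfies this, so In. {origin=local, brand=Delt, price=30}: origin is local, price = 30 — satisfies this, so In. {origin=local, brand=Corv, price=21}: origin is local, price = 21 — satisfies this, so In.

Out, Out, In, In, In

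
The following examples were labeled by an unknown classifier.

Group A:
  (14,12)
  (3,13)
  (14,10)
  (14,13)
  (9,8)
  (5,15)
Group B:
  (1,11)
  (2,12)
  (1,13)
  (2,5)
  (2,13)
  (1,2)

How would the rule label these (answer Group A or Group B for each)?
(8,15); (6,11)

Group A, Group A

Every 'Group A' example satisfies: sum ≥ 16. None of the 'Group B' examples do.
(8,15): 8+15 = 23, satisfies this → Group A. (6,11): 6+11 = 17, satisfies this → Group A.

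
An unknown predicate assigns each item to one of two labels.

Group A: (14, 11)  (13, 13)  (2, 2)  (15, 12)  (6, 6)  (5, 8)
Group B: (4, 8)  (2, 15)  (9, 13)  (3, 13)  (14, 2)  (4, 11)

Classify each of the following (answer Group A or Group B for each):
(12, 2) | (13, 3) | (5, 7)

Every 'Group A' example satisfies: |first − second| ≤ 3. None of the 'Group B' examples do.

Group B, Group B, Group A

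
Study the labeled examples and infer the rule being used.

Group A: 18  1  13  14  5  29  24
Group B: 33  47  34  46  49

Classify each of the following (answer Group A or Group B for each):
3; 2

'Group A' ⟺ at most 29.
3: Group A (3 ≤ 29). 2: Group A (2 ≤ 29).

Group A, Group A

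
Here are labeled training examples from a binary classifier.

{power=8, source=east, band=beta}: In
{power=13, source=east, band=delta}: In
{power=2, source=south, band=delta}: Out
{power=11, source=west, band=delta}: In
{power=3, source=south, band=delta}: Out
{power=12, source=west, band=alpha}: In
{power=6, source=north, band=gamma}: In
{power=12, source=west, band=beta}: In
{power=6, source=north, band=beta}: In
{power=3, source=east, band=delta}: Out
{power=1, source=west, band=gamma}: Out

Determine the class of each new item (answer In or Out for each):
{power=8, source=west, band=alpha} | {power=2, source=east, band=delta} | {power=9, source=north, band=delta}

The distinguishing property — power ≥ 6 — holds for all the 'In' cases and none of the 'Out' cases.
{power=8, source=west, band=alpha}: power = 8 — fits, so In.
{power=2, source=east, band=delta}: power = 2 — does not satisfy this, so Out.
{power=9, source=north, band=delta}: power = 9 — fits, so In.

In, Out, In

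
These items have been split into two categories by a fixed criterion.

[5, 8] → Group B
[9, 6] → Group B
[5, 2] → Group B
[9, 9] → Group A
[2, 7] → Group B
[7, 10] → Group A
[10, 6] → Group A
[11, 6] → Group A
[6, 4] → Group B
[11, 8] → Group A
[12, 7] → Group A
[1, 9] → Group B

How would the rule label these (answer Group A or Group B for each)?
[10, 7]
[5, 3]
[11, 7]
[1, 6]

Group A, Group B, Group A, Group B

The common property of the 'Group A' items is: sum ≥ 16. No 'Group B' item has it.
[10, 7]: 10+7 = 17, satisfies this → Group A.
[5, 3]: 5+3 = 8, fails the rule → Group B.
[11, 7]: 11+7 = 18, satisfies this → Group A.
[1, 6]: 1+6 = 7, fails the rule → Group B.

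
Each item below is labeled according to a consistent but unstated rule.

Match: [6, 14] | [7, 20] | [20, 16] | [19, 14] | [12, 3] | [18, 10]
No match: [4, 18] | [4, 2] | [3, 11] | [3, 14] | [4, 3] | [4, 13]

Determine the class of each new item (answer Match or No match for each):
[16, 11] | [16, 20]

Match, Match

The distinguishing property — first ≥ 6 — holds for all the 'Match' cases and none of the 'No match' cases.
Match: [16, 11], since first 16.
Match: [16, 20], since first 16.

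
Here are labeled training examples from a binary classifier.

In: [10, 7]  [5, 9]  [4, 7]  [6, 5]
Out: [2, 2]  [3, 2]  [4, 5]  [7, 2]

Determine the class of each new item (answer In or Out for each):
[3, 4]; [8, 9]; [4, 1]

The classifier is using: sum ≥ 11.
[3, 4]: 3+4 = 7, does not satisfy this → Out. [8, 9]: 8+9 = 17, passes → In. [4, 1]: 4+1 = 5, does not satisfy this → Out.

Out, In, Out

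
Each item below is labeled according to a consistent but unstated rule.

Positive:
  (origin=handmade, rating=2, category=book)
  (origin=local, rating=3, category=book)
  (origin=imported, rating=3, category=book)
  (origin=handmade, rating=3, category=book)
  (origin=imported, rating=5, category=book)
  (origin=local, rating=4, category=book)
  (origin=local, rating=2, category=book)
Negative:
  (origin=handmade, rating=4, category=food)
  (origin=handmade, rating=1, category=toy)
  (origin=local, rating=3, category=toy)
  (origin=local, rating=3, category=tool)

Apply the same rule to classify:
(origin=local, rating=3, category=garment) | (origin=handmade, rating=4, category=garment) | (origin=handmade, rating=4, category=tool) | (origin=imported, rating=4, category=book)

Negative, Negative, Negative, Positive

The pattern is that an item is 'Positive' exactly when: category is book.
(origin=local, rating=3, category=garment): category is garment, does not satisfy this → Negative. (origin=handmade, rating=4, category=garment): category is garment, does not satisfy this → Negative. (origin=handmade, rating=4, category=tool): category is tool, does not satisfy this → Negative. (origin=imported, rating=4, category=book): category is book, matches → Positive.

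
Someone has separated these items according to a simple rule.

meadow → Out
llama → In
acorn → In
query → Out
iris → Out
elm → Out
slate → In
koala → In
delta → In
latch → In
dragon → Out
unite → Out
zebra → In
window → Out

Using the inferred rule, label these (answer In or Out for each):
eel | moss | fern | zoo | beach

Out, Out, Out, Out, In

The classifier is using: odd length AND contains 'a'.
eel: length 3, no 'a', doesn't match → Out. moss: length 4, no 'a', doesn't match → Out. fern: length 4, no 'a', doesn't match → Out. zoo: length 3, no 'a', doesn't match → Out. beach: length 5, has 'a', matches → In.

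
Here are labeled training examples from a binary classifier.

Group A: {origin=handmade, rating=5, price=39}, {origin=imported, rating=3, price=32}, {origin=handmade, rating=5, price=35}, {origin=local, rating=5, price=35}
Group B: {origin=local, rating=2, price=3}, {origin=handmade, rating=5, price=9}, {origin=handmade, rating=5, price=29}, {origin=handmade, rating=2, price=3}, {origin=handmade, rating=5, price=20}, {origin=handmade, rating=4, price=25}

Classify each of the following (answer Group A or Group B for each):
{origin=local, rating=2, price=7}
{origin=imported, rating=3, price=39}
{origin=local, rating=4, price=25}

The simplest hypothesis consistent with all the labels is: price ≥ 32.
{origin=local, rating=2, price=7} → price = 7 → Group B.
{origin=imported, rating=3, price=39} → price = 39 → Group A.
{origin=local, rating=4, price=25} → price = 25 → Group B.

Group B, Group A, Group B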